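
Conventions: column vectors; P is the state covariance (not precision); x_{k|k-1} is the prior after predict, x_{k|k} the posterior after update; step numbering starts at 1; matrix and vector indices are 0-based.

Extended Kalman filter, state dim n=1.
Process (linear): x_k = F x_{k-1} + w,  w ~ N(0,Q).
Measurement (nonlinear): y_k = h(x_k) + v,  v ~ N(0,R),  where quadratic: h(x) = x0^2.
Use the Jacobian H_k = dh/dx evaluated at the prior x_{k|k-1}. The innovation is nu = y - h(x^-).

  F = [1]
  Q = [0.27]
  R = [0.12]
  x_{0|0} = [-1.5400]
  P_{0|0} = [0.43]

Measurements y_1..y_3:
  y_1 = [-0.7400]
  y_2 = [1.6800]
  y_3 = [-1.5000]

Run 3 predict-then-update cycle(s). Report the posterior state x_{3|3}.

step 1: x^-=[-1.5400]  P^-=[0.7000]  H_jac=[-3.0800]  S=[6.7605]  K=[-0.3189]  nu=[-3.1116]  x^+=[-0.5477]  P^+=[0.0124]
step 2: x^-=[-0.5477]  P^-=[0.2824]  H_jac=[-1.0953]  S=[0.4588]  K=[-0.6742]  nu=[1.3801]  x^+=[-1.4781]  P^+=[0.0739]
step 3: x^-=[-1.4781]  P^-=[0.3439]  H_jac=[-2.9562]  S=[3.1250]  K=[-0.3253]  nu=[-3.6848]  x^+=[-0.2795]  P^+=[0.0132]

x_post = [-0.2795]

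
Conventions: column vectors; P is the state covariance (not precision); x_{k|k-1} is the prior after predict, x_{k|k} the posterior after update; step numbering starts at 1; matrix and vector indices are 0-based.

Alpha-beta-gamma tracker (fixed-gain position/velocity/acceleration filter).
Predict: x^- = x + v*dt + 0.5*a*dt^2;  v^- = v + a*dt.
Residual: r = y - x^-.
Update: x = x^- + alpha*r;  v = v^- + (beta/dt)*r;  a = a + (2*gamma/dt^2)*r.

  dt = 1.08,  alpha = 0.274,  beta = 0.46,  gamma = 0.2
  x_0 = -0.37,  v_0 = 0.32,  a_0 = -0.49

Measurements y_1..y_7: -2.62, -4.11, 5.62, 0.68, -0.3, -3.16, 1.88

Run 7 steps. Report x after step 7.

step 1: x_pred=-0.3102  r=-2.3098  x^+=-0.9431  v^+=-1.1930  a^+=-1.2821
step 2: x_pred=-2.9793  r=-1.1307  x^+=-3.2891  v^+=-3.0593  a^+=-1.6699
step 3: x_pred=-7.5670  r=13.1870  x^+=-3.9538  v^+=0.7539  a^+=2.8524
step 4: x_pred=-1.4761  r=2.1561  x^+=-0.8853  v^+=4.7528  a^+=3.5918
step 5: x_pred=6.3425  r=-6.6425  x^+=4.5224  v^+=5.8028  a^+=1.3139
step 6: x_pred=11.5556  r=-14.7156  x^+=7.5236  v^+=0.9539  a^+=-3.7327
step 7: x_pred=6.3769  r=-4.4969  x^+=5.1448  v^+=-4.9927  a^+=-5.2748

x_post = 5.1448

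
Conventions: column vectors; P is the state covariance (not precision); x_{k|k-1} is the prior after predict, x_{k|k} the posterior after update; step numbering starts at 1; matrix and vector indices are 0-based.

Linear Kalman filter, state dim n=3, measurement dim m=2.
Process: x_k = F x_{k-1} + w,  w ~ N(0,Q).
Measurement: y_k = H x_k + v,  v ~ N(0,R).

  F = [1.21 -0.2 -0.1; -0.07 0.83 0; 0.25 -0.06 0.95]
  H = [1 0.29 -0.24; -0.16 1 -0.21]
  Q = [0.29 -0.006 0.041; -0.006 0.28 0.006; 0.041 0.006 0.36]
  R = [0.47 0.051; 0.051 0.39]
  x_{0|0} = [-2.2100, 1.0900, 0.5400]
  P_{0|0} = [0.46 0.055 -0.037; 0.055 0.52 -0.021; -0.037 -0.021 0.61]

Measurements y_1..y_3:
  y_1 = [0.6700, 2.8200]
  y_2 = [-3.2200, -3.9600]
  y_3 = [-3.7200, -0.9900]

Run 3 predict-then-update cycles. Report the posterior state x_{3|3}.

step 1: x^-=[-2.9461, 1.0594, -0.1049]  P^-=[0.9719 -0.0738 0.0840; -0.0738 0.6341 -0.0304; 0.0840 -0.0304 0.9243]  S=[1.4696 0.0503; 0.0503 1.1318]  K=[0.6415 -0.2467; 0.0602 0.5737; -0.0928 -0.2061]  nu=[3.2837, 1.2672]  x^+=[-1.1522, 1.9841, -0.6707]  P^+=[0.3141 0.0118 0.1194; 0.0118 0.2528 0.1149; 0.1194 0.1149 0.8617]
step 2: x^-=[-1.7239, 1.7275, -1.0443]  P^-=[0.7387 -0.0712 0.1688; -0.0712 0.4543 0.0731; 0.1688 0.0731 1.2014]  S=[1.1835 0.0062; 0.0062 0.9197]  K=[0.5737 -0.2484; 0.0337 0.4895; -0.0819 -0.2237]  nu=[-2.2477, -6.1826]  x^+=[-1.4777, -1.3747, 0.5227]  P^+=[0.2941 0.0160 0.1740; 0.0160 0.2324 0.1774; 0.1740 0.1774 1.1473]
step 3: x^-=[-1.5653, -1.0376, 0.2096]  P^-=[0.6986 -0.0667 0.1848; -0.0667 0.4397 0.1209; 0.1848 0.1209 1.4766]  S=[1.1464 0.0094; 0.0094 0.8957]  K=[0.5559 -0.2485; 0.0238 0.4742; -0.1153 -0.2430]  nu=[-1.8035, -0.1589]  x^+=[-2.5284, -1.1559, 0.4561]  P^+=[0.2917 0.0212 0.2052; 0.0212 0.2374 0.2279; 0.2052 0.2279 1.4079]

x_post = [-2.5284, -1.1559, 0.4561]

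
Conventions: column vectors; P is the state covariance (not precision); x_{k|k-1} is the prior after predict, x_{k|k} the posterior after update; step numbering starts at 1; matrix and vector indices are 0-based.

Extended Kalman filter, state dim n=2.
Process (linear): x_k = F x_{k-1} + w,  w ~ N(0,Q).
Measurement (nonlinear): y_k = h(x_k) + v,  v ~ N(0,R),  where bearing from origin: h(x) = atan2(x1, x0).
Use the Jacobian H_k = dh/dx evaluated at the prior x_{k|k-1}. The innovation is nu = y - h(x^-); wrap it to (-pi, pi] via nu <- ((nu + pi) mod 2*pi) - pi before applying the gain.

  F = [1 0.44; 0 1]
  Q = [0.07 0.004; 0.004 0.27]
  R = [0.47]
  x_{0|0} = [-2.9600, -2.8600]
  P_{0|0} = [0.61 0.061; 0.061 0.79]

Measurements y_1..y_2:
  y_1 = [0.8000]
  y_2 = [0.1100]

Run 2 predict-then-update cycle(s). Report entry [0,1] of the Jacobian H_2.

H_jac[0,1] = -0.1623

step 1: x^-=[-4.2184, -2.8600]  P^-=[0.8866 0.4126; 0.4126 1.0600]  H_jac=[0.1101 -0.1624]  S=[0.4940]  K=[0.0620; -0.2565]  nu=[-2.9374]  x^+=[-4.4005, -2.1064]  P^+=[0.8847 0.4205; 0.4205 1.0275]
step 2: x^-=[-5.3273, -2.1064]  P^-=[1.5236 0.8766; 0.8766 1.2975]  H_jac=[0.0642 -0.1623]  S=[0.4922]  K=[-0.0904; -0.3136]  nu=[2.8751]  x^+=[-5.5872, -3.0081]  P^+=[1.5196 0.8626; 0.8626 1.2491]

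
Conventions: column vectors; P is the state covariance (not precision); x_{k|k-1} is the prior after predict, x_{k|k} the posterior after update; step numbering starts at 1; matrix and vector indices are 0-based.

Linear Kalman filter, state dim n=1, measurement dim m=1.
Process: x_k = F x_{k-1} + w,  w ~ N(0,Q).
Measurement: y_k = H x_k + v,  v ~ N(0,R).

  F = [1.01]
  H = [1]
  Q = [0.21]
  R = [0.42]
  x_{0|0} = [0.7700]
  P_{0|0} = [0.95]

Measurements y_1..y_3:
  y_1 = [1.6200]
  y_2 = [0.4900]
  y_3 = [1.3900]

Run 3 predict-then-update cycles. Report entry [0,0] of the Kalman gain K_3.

step 1: x^-=[0.7777]  P^-=[1.1791]  S=[1.5991]  K=[0.7374]  nu=[0.8423]  x^+=[1.3988]  P^+=[0.3097]
step 2: x^-=[1.4128]  P^-=[0.5259]  S=[0.9459]  K=[0.5560]  nu=[-0.9228]  x^+=[0.8997]  P^+=[0.2335]
step 3: x^-=[0.9087]  P^-=[0.4482]  S=[0.8682]  K=[0.5162]  nu=[0.4813]  x^+=[1.1572]  P^+=[0.2168]

K[0,0] = 0.5162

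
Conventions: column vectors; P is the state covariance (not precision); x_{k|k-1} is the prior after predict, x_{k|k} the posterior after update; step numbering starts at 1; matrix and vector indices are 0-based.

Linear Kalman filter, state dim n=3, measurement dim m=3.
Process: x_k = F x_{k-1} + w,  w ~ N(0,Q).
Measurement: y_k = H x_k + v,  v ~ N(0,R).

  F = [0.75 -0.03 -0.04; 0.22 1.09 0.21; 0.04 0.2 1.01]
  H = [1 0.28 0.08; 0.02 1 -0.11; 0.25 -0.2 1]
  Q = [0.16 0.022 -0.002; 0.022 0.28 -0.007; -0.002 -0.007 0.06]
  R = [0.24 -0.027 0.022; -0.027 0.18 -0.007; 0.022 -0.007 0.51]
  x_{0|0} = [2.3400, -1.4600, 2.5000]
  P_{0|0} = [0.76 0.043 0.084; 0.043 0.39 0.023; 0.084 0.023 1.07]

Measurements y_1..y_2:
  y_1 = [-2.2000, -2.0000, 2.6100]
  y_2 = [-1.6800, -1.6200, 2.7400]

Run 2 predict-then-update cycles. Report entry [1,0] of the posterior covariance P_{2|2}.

step 1: x^-=[1.6988, -0.5516, 2.3266]  P^-=[0.5826 0.1719 0.0442; 0.1719 0.8662 0.3611; 0.0442 0.3611 1.1851]  S=[1.0176 0.4026 0.3321; 0.4026 0.9881 0.1033; 0.3321 0.1033 1.6267]  K=[0.6699 -0.0884 -0.0355; 0.0989 0.7922 0.0714; -0.0643 0.1883 0.6921]  nu=[-3.9305, -1.2264, -0.2516]  x^+=[-0.8168, -1.9300, 2.1744]  P^+=[0.1791 -0.0435 -0.0562; -0.0435 0.1484 0.0736; -0.0562 0.0736 0.3790]
step 2: x^-=[-0.6416, -1.8268, 1.7775]  P^-=[0.2670 -0.0038 -0.0646; -0.0038 0.4893 0.1747; -0.0646 0.1747 0.4774]  S=[0.5437 0.1229 0.0802; 0.1229 0.6369 0.0220; 0.0802 0.0220 0.9218]  K=[0.5038 -0.0823 -0.0388; 0.1003 0.7167 0.0564; -0.0694 0.1871 0.4640]  nu=[-0.6691, 0.4151, 0.7576]  x^+=[-1.0423, -1.5536, 2.2531]  P^+=[0.1364 -0.0363 -0.0495; -0.0363 0.1334 0.0617; -0.0495 0.0617 0.2585]

P_post[1,0] = -0.0363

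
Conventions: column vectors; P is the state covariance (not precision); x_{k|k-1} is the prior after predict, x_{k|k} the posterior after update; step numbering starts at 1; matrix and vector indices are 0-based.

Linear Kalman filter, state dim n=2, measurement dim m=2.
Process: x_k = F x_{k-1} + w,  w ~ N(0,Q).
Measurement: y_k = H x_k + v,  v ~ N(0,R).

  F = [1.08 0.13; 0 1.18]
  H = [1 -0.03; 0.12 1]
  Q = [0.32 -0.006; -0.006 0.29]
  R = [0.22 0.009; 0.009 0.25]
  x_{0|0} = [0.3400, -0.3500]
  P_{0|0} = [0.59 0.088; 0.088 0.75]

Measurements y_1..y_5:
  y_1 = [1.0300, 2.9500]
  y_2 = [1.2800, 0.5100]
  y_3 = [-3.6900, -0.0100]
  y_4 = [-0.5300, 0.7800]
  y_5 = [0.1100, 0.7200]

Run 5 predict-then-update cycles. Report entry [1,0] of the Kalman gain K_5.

step 1: x^-=[0.3217, -0.4130]  P^-=[1.0456 0.2212; 0.2212 1.3343]  S=[1.2535 0.3148; 0.3148 1.6524]  K=[0.8151 0.0545; -0.0654 0.8360]  nu=[0.6959, 3.3244]  x^+=[1.0701, 2.3207]  P^+=[0.1798 -0.0006; -0.0006 0.2085]
step 2: x^-=[1.4574, 2.7384]  P^-=[0.5331 0.0252; 0.0252 0.5803]  S=[0.7521 0.0807; 0.0807 0.8440]  K=[0.7037 0.0384; -0.0644 0.6973]  nu=[-0.0952, -2.4033]  x^+=[1.2981, 1.0688]  P^+=[0.1551 -0.0027; -0.0027 0.1741]
step 3: x^-=[1.5409, 1.2611]  P^-=[0.5031 0.0173; 0.0173 0.5324]  S=[0.7225 0.0706; 0.0706 0.7938]  K=[0.6920 0.0363; -0.0646 0.6790]  nu=[-5.1931, -1.4561]  x^+=[-2.1056, 0.6076]  P^+=[0.1525 -0.0030; -0.0030 0.1695]
step 4: x^-=[-2.1950, 0.7170]  P^-=[0.4999 0.0162; 0.0162 0.5261]  S=[0.7194 0.0693; 0.0693 0.7871]  K=[0.6907 0.0359; -0.0646 0.6765]  nu=[1.6865, 0.3264]  x^+=[-1.0184, 0.8288]  P^+=[0.1522 -0.0031; -0.0031 0.1689]
step 5: x^-=[-0.9921, 0.9780]  P^-=[0.4995 0.0160; 0.0160 0.5252]  S=[0.7190 0.0691; 0.0691 0.7862]  K=[0.6906 0.0359; -0.0647 0.6761]  nu=[1.1314, -0.1389]  x^+=[-0.2157, 0.8109]  P^+=[0.1522 -0.0031; -0.0031 0.1688]

K[1,0] = -0.0647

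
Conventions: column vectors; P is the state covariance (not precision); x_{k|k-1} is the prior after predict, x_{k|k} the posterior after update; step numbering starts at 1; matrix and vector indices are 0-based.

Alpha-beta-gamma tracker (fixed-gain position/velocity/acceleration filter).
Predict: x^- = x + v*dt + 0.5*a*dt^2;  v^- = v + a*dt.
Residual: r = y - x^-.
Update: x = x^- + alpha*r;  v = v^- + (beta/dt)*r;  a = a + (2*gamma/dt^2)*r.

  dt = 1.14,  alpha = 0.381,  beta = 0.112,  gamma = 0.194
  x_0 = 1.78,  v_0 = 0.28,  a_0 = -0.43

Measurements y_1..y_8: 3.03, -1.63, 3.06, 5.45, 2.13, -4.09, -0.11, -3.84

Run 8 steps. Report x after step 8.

step 1: x_pred=1.8198  r=1.2102  x^+=2.2809  v^+=-0.0913  a^+=-0.0687
step 2: x_pred=2.1322  r=-3.7622  x^+=0.6988  v^+=-0.5392  a^+=-1.1919
step 3: x_pred=-0.6904  r=3.7504  x^+=0.7385  v^+=-1.5295  a^+=-0.0722
step 4: x_pred=-1.0521  r=6.5021  x^+=1.4252  v^+=-0.9730  a^+=1.8690
step 5: x_pred=1.5305  r=0.5995  x^+=1.7589  v^+=1.2166  a^+=2.0480
step 6: x_pred=4.4766  r=-8.5666  x^+=1.2127  v^+=2.7097  a^+=-0.5096
step 7: x_pred=3.9706  r=-4.0806  x^+=2.4159  v^+=1.7279  a^+=-1.7279
step 8: x_pred=3.2629  r=-7.1029  x^+=0.5567  v^+=-0.9397  a^+=-3.8485

x_post = 0.5567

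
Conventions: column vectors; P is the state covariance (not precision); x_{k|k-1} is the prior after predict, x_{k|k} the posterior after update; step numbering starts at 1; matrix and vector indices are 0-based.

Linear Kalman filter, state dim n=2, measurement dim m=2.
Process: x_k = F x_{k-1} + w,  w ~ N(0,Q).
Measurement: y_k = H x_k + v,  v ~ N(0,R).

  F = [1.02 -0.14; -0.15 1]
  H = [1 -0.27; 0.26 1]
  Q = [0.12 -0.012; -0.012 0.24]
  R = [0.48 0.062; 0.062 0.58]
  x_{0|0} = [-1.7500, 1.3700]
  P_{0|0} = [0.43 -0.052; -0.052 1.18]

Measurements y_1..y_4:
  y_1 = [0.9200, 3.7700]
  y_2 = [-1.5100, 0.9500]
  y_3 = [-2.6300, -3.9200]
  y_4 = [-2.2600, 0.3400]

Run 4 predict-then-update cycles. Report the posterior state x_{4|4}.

step 1: x^-=[-1.9768, 1.6325]  P^-=[0.6054 -0.2971; -0.2971 1.4453]  S=[1.3512 -0.4471; -0.4471 1.9117]  K=[0.5237 0.0494; -0.2947 0.6467]  nu=[3.3376, 2.6515]  x^+=[-0.0978, 2.3635]  P^+=[0.2532 -0.0047; -0.0047 0.3580]
step 2: x^-=[-0.4306, 2.3782]  P^-=[0.3918 -0.1058; -0.1058 0.6051]  S=[0.9730 -0.0979; -0.0979 1.1566]  K=[0.4354 0.0335; -0.2283 0.4801]  nu=[-0.4373, -1.3162]  x^+=[-0.6650, 1.8461]  P^+=[0.2089 -0.0079; -0.0079 0.2664]
step 3: x^-=[-0.9368, 1.9459]  P^-=[0.3448 -0.0895; -0.0895 0.5134]  S=[0.9106 -0.0702; -0.0702 1.0702]  K=[0.4073 0.0269; -0.2163 0.4438]  nu=[-1.1678, -5.6223]  x^+=[-1.5635, -0.2968]  P^+=[0.1945 -0.0097; -0.0097 0.2465]
step 4: x^-=[-1.5532, -0.0623]  P^-=[0.3300 -0.0864; -0.0864 0.4938]  S=[0.8927 -0.0659; -0.0659 1.0512]  K=[0.3976 0.0243; -0.2141 0.4350]  nu=[-0.7236, 0.8061]  x^+=[-1.8213, 0.4433]  P^+=[0.1895 -0.0105; -0.0105 0.2418]

x_post = [-1.8213, 0.4433]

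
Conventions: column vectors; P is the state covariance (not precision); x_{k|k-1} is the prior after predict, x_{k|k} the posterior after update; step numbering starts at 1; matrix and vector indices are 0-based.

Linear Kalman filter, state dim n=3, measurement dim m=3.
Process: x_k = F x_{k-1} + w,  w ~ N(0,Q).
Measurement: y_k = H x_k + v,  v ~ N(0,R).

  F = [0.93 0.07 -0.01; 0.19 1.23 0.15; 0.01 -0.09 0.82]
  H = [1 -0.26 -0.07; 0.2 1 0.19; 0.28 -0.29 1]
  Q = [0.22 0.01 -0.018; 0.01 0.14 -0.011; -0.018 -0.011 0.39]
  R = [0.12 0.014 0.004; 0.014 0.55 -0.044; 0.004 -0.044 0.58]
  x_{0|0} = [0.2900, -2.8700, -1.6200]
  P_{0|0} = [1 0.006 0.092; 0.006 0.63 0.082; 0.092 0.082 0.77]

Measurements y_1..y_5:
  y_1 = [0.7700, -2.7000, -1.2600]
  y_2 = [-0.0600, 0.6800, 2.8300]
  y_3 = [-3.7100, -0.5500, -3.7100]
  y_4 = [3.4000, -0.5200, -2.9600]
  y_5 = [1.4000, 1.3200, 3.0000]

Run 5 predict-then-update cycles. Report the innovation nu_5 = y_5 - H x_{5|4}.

step 1: x^-=[0.0850, -3.7180, -1.0672]  P^-=[1.0870 0.2592 0.0554; 0.2592 1.1849 0.1119; 0.0554 0.1119 0.9023]  S=[1.1530 0.1535 0.2680; 0.1535 1.9614 0.0220; 0.2680 0.0220 1.5913]  K=[0.8490 0.1816 0.0334; -0.1150 0.6514 -0.0896; -0.1892 0.1583 0.5861]  nu=[-0.3564, 1.2038, -1.2948]  x^+=[-0.0422, -2.7768, -1.5680]  P^+=[0.1267 0.0842 0.0037; 0.0842 0.3447 -0.0048; 0.0037 -0.0048 0.3298]
step 2: x^-=[-0.2179, -3.6587, -1.0363]  P^-=[0.3422 0.1596 -0.0261; 0.1596 0.7113 -0.0129; -0.0261 -0.0129 0.6152]  S=[0.4335 0.0375 0.0300; 0.0375 1.3541 -0.0976; 0.0300 -0.0976 1.2487]  K=[0.6842 0.1467 0.0138; -0.0969 0.5429 -0.0950; -0.1966 0.1147 0.5034]  nu=[-0.8659, 4.5792, 2.8663]  x^+=[-0.0989, -1.3612, 1.1021]  P^+=[0.1021 0.0700 -0.0040; 0.0700 0.2902 -0.0148; -0.0040 -0.0148 0.2830]
step 3: x^-=[-0.1983, -1.5277, 1.0252]  P^-=[0.3190 0.1331 -0.0309; 0.1331 0.6161 -0.0238; -0.0309 -0.0238 0.5846]  S=[0.4178 0.0334 0.0259; 0.0334 1.2418 -0.0945; 0.0259 -0.0945 1.2163]  K=[0.6742 0.1366 0.0125; -0.0957 0.5093 -0.0942; -0.1964 0.1080 0.4918]  nu=[-3.8372, 0.8226, -5.1227]  x^+=[-2.7371, -0.2587, -0.6518]  P^+=[0.0994 0.0651 -0.0050; 0.0651 0.2731 -0.0165; -0.0050 -0.0165 0.2763]
step 4: x^-=[-2.5571, -0.9360, -0.5386]  P^-=[0.3160 0.1253 -0.0313; 0.1253 0.5870 -0.0246; -0.0313 -0.0246 0.5803]  S=[0.4168 0.0331 0.0259; 0.0331 1.2090 -0.0896; 0.0259 -0.0896 1.2108]  K=[0.6738 0.1335 0.0127; -0.0951 0.4981 -0.0930; -0.1961 0.1074 0.4900]  nu=[5.6760, 1.0298, -1.9769]  x^+=[1.3795, -0.7791, -2.5097]  P^+=[0.0989 0.0635 -0.0051; 0.0635 0.2672 -0.0165; -0.0051 -0.0165 0.2753]
step 5: x^-=[1.2535, -1.0726, -1.9741]  P^-=[0.3153 0.1229 -0.0311; 0.1229 0.5772 -0.0241; -0.0311 -0.0241 0.5796]  S=[0.4167 0.0331 0.0259; 0.0331 1.1984 -0.0870; 0.0259 -0.0870 1.2094]  K=[0.6738 0.1325 0.0129; -0.0948 0.4943 -0.0923; -0.1960 0.1076 0.4897]  nu=[-0.2706, 2.5170, 4.3120]  x^+=[1.4603, -0.2008, 0.4614]  P^+=[0.0988 0.0630 -0.0051; 0.0630 0.2651 -0.0164; -0.0051 -0.0164 0.2752]

innov = [-0.2706, 2.5170, 4.3120]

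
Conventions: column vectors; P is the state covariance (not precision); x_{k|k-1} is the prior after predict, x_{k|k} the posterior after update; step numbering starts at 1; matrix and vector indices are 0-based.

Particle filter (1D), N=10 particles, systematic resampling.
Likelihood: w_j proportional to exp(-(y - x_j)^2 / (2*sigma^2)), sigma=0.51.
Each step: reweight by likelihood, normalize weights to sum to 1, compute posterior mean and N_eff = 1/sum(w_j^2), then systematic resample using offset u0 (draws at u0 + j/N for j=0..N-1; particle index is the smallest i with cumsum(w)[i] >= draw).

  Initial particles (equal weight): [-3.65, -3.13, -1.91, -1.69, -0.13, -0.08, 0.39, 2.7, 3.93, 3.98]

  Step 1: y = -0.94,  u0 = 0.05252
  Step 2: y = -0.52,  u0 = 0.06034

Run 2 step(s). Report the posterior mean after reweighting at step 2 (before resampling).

step 1: w=[0.0000, 0.0001, 0.1544, 0.3196, 0.2670, 0.2274, 0.0314, 0.0000, 0.0000, 0.0000]  mean=-0.8761  Neff=4.0000  idx=[2, 2, 3, 3, 3, 4, 4, 5, 5, 5]
step 2: w=[0.0064, 0.0064, 0.0188, 0.0188, 0.0188, 0.1951, 0.1951, 0.1802, 0.1802, 0.1802]  mean=-0.2137  Neff=5.7243  idx=[4, 5, 5, 6, 7, 7, 8, 8, 9, 9]

post_mean = -0.2137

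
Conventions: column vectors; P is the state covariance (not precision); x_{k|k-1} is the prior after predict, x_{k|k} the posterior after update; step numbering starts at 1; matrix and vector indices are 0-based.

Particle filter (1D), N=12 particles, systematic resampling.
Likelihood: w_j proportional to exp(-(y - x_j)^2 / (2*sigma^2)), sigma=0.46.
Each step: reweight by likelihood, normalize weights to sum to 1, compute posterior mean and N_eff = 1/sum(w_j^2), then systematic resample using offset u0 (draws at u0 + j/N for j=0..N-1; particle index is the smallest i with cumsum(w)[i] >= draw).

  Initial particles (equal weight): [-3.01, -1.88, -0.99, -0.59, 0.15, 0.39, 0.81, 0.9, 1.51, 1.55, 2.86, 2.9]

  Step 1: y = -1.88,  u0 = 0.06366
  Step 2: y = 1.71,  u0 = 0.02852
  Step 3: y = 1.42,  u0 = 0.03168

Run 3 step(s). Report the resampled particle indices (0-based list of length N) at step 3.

resampled_idx = [0, 1, 2, 3, 4, 5, 6, 7, 8, 9, 10, 11]

step 1: w=[0.0400, 0.8180, 0.1259, 0.0160, 0.0000, 0.0000, 0.0000, 0.0000, 0.0000, 0.0000, 0.0000, 0.0000]  mean=-1.7924  Neff=1.4559  idx=[1, 1, 1, 1, 1, 1, 1, 1, 1, 1, 2, 2]
step 2: w=[0.0000, 0.0000, 0.0000, 0.0000, 0.0000, 0.0000, 0.0000, 0.0000, 0.0000, 0.0000, 0.5000, 0.5000]  mean=-0.9900  Neff=2.0000  idx=[10, 10, 10, 10, 10, 10, 11, 11, 11, 11, 11, 11]
step 3: w=[0.0833, 0.0833, 0.0833, 0.0833, 0.0833, 0.0833, 0.0833, 0.0833, 0.0833, 0.0833, 0.0833, 0.0833]  mean=-0.9900  Neff=12.0000  idx=[0, 1, 2, 3, 4, 5, 6, 7, 8, 9, 10, 11]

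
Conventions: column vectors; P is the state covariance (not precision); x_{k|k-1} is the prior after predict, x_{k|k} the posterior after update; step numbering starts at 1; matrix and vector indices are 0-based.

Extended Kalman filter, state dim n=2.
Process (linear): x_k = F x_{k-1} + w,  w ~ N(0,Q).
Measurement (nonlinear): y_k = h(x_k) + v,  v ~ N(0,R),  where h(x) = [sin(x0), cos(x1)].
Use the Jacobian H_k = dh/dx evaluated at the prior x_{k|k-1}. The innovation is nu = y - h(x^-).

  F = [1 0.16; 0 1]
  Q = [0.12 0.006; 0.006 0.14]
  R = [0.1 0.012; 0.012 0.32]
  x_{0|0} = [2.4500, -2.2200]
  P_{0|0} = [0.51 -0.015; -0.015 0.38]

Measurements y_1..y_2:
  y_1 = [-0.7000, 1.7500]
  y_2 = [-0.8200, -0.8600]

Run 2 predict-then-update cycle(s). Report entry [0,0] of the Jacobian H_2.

step 1: x^-=[2.0948, -2.2200]  P^-=[0.6349 0.0518; 0.0518 0.5200]  H_jac=[-0.5004 0.0000; 0.0000 0.7966]  S=[0.2590 -0.0086; -0.0086 0.6499]  K=[-1.2252 0.0472; -0.0788 0.6363]  nu=[-1.5658, 2.3546]  x^+=[4.1244, -0.5984]  P^+=[0.2437 0.0005; 0.0005 0.2544]
step 2: x^-=[4.0286, -0.5984]  P^-=[0.3704 0.0472; 0.0472 0.3944]  H_jac=[-0.6317 0.0000; 0.0000 0.5634]  S=[0.2478 -0.0048; -0.0048 0.4452]  K=[-0.9433 0.0496; -0.1107 0.4979]  nu=[-0.0448, -1.6862]  x^+=[3.9873, -1.4331]  P^+=[0.1484 0.0081; 0.0081 0.2805]

H_jac[0,0] = -0.6317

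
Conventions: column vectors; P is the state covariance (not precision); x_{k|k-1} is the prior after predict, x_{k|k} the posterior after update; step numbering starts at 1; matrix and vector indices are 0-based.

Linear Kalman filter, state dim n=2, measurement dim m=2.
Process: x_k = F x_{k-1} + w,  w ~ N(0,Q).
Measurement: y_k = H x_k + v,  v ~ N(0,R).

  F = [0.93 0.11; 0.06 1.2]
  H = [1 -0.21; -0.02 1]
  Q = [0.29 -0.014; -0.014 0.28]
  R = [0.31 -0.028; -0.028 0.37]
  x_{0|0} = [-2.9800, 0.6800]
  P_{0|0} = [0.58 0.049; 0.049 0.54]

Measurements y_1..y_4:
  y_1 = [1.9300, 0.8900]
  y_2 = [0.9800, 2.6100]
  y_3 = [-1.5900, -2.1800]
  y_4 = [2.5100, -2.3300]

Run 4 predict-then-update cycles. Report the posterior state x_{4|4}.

x_post = [0.9633, -1.6746]

step 1: x^-=[-2.6966, 0.6372]  P^-=[0.8082 0.1447; 0.1447 1.0667]  S=[1.1045 -0.1229; -0.1229 1.4313]  K=[0.7211 0.1517; 0.0110 0.7442]  nu=[4.7604, 0.1989]  x^+=[0.7664, 0.8374]  P^+=[0.2278 0.0405; 0.0405 0.2759]
step 2: x^-=[0.8049, 1.0509]  P^-=[0.4987 0.0806; 0.0806 0.6839]  S=[0.8050 -0.1007; -0.1007 1.0509]  K=[0.6142 0.1260; 0.0029 0.6495]  nu=[0.3958, 1.5752]  x^+=[1.2465, 2.0752]  P^+=[0.1939 0.0333; 0.0333 0.2409]
step 3: x^-=[1.3875, 2.5650]  P^-=[0.4674 0.0660; 0.0660 0.6324]  S=[0.7776 -0.1039; -0.1039 1.0000]  K=[0.5992 0.1189; -0.0016 0.6309]  nu=[-2.4389, -4.7173]  x^+=[-0.6347, -0.4074]  P^+=[0.1889 0.0310; 0.0310 0.2341]
step 4: x^-=[-0.6350, -0.5269]  P^-=[0.4626 0.0622; 0.0622 0.6223]  S=[0.7739 -0.1054; -0.1054 0.9900]  K=[0.5968 0.1171; -0.0030 0.6270]  nu=[3.0344, -1.8158]  x^+=[0.9633, -1.6746]  P^+=[0.1881 0.0304; 0.0304 0.2327]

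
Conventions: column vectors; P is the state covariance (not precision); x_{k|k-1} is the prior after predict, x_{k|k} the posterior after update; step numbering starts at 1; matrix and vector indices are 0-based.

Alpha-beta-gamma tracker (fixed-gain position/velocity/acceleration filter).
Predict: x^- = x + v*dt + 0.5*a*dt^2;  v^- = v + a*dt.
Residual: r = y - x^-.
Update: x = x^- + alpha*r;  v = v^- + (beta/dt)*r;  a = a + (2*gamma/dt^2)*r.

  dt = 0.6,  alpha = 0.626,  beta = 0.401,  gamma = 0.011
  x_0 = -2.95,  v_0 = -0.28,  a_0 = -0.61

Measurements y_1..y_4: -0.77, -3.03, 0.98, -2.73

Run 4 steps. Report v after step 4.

v_post = -0.7363

step 1: x_pred=-3.2278  r=2.4578  x^+=-1.6892  v^+=0.9966  a^+=-0.4598
step 2: x_pred=-1.1740  r=-1.8560  x^+=-2.3359  v^+=-0.5197  a^+=-0.5732
step 3: x_pred=-2.7508  r=3.7308  x^+=-0.4153  v^+=1.6298  a^+=-0.3452
step 4: x_pred=0.5004  r=-3.2304  x^+=-1.5218  v^+=-0.7363  a^+=-0.5426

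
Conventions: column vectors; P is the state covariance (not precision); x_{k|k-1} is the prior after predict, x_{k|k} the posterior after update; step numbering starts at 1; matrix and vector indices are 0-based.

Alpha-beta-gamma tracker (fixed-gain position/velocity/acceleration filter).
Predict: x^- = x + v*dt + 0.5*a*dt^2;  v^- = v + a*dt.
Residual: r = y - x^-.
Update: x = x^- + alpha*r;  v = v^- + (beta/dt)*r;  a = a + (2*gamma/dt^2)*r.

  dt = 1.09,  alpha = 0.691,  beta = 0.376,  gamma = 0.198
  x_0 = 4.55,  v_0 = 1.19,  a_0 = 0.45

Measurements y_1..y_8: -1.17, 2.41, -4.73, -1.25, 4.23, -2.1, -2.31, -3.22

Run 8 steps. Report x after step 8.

step 1: x_pred=6.1144  r=-7.2844  x^+=1.0809  v^+=-0.8323  a^+=-1.9779
step 2: x_pred=-1.0013  r=3.4113  x^+=1.3559  v^+=-1.8115  a^+=-0.8409
step 3: x_pred=-1.1182  r=-3.6118  x^+=-3.6139  v^+=-3.9740  a^+=-2.0448
step 4: x_pred=-9.1603  r=7.9103  x^+=-3.6943  v^+=-3.4741  a^+=0.5918
step 5: x_pred=-7.1295  r=11.3595  x^+=0.7199  v^+=1.0894  a^+=4.3780
step 6: x_pred=4.5081  r=-6.6081  x^+=-0.0581  v^+=3.5819  a^+=2.1755
step 7: x_pred=5.1386  r=-7.4486  x^+=-0.0084  v^+=3.3838  a^+=-0.3072
step 8: x_pred=3.4974  r=-6.7174  x^+=-1.1443  v^+=0.7317  a^+=-2.5461

x_post = -1.1443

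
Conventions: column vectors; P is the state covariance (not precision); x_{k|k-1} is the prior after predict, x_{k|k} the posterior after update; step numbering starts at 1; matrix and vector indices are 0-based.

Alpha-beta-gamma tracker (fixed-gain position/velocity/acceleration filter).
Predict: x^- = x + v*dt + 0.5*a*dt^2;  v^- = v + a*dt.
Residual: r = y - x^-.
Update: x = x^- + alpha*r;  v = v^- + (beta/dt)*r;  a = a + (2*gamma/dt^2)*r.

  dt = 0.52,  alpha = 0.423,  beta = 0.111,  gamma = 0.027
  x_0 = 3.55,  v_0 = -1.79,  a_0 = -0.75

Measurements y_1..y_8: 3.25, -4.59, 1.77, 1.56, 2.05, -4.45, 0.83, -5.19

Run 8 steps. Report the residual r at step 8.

resid = -3.0195

step 1: x_pred=2.5178  r=0.7322  x^+=2.8275  v^+=-2.0237  a^+=-0.6038
step 2: x_pred=1.6936  r=-6.2836  x^+=-0.9644  v^+=-3.6790  a^+=-1.8586
step 3: x_pred=-3.1287  r=4.8987  x^+=-1.0566  v^+=-3.5998  a^+=-0.8803
step 4: x_pred=-3.0475  r=4.6075  x^+=-1.0985  v^+=-3.0740  a^+=0.0398
step 5: x_pred=-2.6916  r=4.7416  x^+=-0.6859  v^+=-2.0412  a^+=0.9867
step 6: x_pred=-1.6139  r=-2.8361  x^+=-2.8136  v^+=-2.1335  a^+=0.4203
step 7: x_pred=-3.8662  r=4.6962  x^+=-1.8797  v^+=-0.9124  a^+=1.3582
step 8: x_pred=-2.1705  r=-3.0195  x^+=-3.4478  v^+=-0.8507  a^+=0.7552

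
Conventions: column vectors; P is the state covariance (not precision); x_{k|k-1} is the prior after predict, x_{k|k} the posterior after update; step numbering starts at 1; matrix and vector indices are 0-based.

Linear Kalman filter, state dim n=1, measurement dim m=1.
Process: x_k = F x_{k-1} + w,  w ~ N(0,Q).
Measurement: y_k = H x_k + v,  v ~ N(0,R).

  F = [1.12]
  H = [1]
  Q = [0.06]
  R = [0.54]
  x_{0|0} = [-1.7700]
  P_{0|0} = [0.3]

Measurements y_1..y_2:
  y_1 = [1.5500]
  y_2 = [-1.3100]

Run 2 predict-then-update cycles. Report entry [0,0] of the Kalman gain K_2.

step 1: x^-=[-1.9824]  P^-=[0.4363]  S=[0.9763]  K=[0.4469]  nu=[3.5324]  x^+=[-0.4038]  P^+=[0.2413]
step 2: x^-=[-0.4522]  P^-=[0.3627]  S=[0.9027]  K=[0.4018]  nu=[-0.8578]  x^+=[-0.7969]  P^+=[0.2170]

K[0,0] = 0.4018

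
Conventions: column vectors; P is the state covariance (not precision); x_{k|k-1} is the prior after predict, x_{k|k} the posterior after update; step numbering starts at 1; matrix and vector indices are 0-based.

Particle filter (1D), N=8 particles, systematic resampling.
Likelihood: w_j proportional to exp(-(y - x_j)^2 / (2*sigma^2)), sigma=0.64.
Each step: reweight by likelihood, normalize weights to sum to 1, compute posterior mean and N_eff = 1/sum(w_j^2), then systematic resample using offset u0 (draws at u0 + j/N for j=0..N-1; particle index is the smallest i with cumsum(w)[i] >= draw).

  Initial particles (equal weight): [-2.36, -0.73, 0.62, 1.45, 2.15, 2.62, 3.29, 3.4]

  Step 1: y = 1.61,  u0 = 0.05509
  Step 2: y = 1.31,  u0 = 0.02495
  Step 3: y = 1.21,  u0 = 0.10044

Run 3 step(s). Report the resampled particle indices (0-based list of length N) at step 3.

resampled_idx = [0, 1, 2, 3, 4, 4, 5, 7]

step 1: w=[0.0000, 0.0005, 0.1307, 0.4190, 0.3028, 0.1245, 0.0138, 0.0087]  mean=1.7402  Neff=3.3318  idx=[2, 3, 3, 3, 4, 4, 4, 5]
step 2: w=[0.1146, 0.2001, 0.2001, 0.2001, 0.0866, 0.0866, 0.0866, 0.0252]  mean=1.5663  Neff=6.3936  idx=[0, 1, 1, 2, 3, 3, 4, 6]
step 3: w=[0.1091, 0.1555, 0.1555, 0.1555, 0.1555, 0.1555, 0.0567, 0.0567]  mean=1.4389  Neff=7.1826  idx=[0, 1, 2, 3, 4, 4, 5, 7]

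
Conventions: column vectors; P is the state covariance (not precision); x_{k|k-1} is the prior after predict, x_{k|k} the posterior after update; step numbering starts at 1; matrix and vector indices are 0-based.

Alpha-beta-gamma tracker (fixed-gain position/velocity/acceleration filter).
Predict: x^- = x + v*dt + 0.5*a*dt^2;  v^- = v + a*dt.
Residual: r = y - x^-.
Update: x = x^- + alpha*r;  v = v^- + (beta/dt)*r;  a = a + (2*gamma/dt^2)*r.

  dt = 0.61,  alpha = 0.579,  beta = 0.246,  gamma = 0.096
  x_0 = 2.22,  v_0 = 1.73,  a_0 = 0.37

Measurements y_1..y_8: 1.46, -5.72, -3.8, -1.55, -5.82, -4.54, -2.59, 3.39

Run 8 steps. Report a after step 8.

a_post = 9.1611

step 1: x_pred=3.3441  r=-1.8841  x^+=2.2532  v^+=1.1959  a^+=-0.6022
step 2: x_pred=2.8707  r=-8.5907  x^+=-2.1033  v^+=-2.6359  a^+=-5.0349
step 3: x_pred=-4.6480  r=0.8480  x^+=-4.1570  v^+=-5.3652  a^+=-4.5973
step 4: x_pred=-8.2851  r=6.7351  x^+=-4.3855  v^+=-5.4535  a^+=-1.1221
step 5: x_pred=-7.9209  r=2.1009  x^+=-6.7045  v^+=-5.2907  a^+=-0.0381
step 6: x_pred=-9.9389  r=5.3989  x^+=-6.8129  v^+=-3.1367  a^+=2.7477
step 7: x_pred=-8.2151  r=5.6251  x^+=-4.9582  v^+=0.8079  a^+=5.6502
step 8: x_pred=-3.4141  r=6.8041  x^+=0.5255  v^+=6.9985  a^+=9.1611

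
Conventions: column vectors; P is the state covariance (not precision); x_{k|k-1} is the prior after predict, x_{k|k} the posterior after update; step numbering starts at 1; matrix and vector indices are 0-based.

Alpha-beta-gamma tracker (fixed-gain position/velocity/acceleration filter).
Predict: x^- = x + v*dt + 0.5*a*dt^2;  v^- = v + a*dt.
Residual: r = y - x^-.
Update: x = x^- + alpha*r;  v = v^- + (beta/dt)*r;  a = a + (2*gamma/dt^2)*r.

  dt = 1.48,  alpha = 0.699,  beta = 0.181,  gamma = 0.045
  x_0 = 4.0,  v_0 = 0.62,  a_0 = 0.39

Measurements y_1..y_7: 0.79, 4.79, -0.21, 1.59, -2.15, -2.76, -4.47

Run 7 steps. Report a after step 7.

a_post = -0.3547

step 1: x_pred=5.3447  r=-4.5547  x^+=2.1610  v^+=0.6402  a^+=0.2029
step 2: x_pred=3.3306  r=1.4594  x^+=4.3507  v^+=1.1189  a^+=0.2628
step 3: x_pred=6.2945  r=-6.5045  x^+=1.7479  v^+=0.7124  a^+=-0.0044
step 4: x_pred=2.7973  r=-1.2073  x^+=1.9534  v^+=0.5581  a^+=-0.0540
step 5: x_pred=2.7203  r=-4.8703  x^+=-0.6841  v^+=-0.1175  a^+=-0.2542
step 6: x_pred=-1.1363  r=-1.6237  x^+=-2.2713  v^+=-0.6922  a^+=-0.3209
step 7: x_pred=-3.6471  r=-0.8229  x^+=-4.2223  v^+=-1.2677  a^+=-0.3547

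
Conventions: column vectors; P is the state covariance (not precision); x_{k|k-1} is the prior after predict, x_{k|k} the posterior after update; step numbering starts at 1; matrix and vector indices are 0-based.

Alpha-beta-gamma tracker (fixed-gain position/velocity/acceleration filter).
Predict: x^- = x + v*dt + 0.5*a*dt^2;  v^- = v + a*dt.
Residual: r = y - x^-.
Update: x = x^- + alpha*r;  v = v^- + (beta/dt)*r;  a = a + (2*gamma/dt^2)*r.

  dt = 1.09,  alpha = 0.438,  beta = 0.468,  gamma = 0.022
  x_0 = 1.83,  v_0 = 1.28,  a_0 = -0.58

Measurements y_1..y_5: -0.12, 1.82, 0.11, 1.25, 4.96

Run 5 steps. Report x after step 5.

x_post = 1.2765

step 1: x_pred=2.8807  r=-3.0007  x^+=1.5664  v^+=-0.6406  a^+=-0.6911
step 2: x_pred=0.4576  r=1.3624  x^+=1.0543  v^+=-0.8089  a^+=-0.6407
step 3: x_pred=-0.2080  r=0.3180  x^+=-0.0687  v^+=-1.3707  a^+=-0.6289
step 4: x_pred=-1.9364  r=3.1864  x^+=-0.5408  v^+=-0.6881  a^+=-0.5109
step 5: x_pred=-1.5943  r=6.5543  x^+=1.2765  v^+=1.5692  a^+=-0.2682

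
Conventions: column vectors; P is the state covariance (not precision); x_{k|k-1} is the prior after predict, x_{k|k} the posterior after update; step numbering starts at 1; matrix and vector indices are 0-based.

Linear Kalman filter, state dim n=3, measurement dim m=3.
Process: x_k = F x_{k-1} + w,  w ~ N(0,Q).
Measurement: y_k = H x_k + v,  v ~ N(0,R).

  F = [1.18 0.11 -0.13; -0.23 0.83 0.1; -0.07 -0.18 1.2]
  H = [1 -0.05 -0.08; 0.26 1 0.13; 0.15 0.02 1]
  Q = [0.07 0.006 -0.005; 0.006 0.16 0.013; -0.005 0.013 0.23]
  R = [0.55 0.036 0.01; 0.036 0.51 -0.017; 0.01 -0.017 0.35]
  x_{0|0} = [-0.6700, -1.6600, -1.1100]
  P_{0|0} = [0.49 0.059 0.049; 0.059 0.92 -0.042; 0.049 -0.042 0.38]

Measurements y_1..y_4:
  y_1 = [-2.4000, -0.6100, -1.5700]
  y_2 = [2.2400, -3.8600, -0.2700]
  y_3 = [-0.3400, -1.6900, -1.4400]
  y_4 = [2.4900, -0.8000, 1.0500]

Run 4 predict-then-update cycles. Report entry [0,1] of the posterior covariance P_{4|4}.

P_post[0,1] = -0.0408

step 1: x^-=[-0.8289, -1.3347, -0.9863]  P^-=[0.7713 0.0197 -0.0727; 0.0197 0.7918 -0.1269; -0.0727 -0.1269 0.8208]  S=[1.3372 0.2109 -0.0057; 0.2109 1.3401 -0.0088; -0.0057 -0.0088 1.1617]  K=[0.5699 0.0679 0.0407; -0.1020 0.5978 -0.0890; -0.0942 -0.0098 0.6944]  nu=[-1.7167, 1.0684, -0.4327]  x^+=[-1.7524, -0.4825, -1.1355]  P^+=[0.3129 -0.0233 -0.0277; -0.0233 0.3146 -0.0451; -0.0277 -0.0451 0.2473]
step 2: x^-=[-1.9733, -0.1110, -1.1531]  P^-=[0.5174 -0.0754 -0.1170; -0.0754 0.3985 -0.0352; -0.1170 -0.0352 0.6214]  S=[1.0984 0.0600 -0.0772; 0.0600 0.8977 0.0122; -0.0772 0.0122 0.9463]  K=[0.4818 0.0168 -0.0041; -0.1113 0.4251 -0.0553; -0.1068 0.0155 0.6285]  nu=[4.1155, -3.0861, 1.1813]  x^+=[-0.0470, -1.9465, -0.8980]  P^+=[0.2609 -0.0373 -0.0353; -0.0373 0.2269 -0.0266; -0.0353 -0.0266 0.2245]
step 3: x^-=[-0.1528, -1.6946, -0.7240]  P^-=[0.4417 -0.0852 -0.1123; -0.0852 0.3438 -0.0052; -0.1123 -0.0052 0.5784]  S=[1.0227 0.0317 -0.0821; 0.0317 0.8402 0.0325; -0.0821 0.0325 0.9040]  K=[0.4438 0.0016 -0.0126; -0.1147 0.3878 -0.0366; -0.1067 0.0290 0.6103]  nu=[-0.3298, 0.1384, -0.6592]  x^+=[-0.2907, -1.5789, -1.0871]  P^+=[0.2392 -0.0406 -0.0351; -0.0406 0.2072 -0.0186; -0.0351 -0.0186 0.2177]
step 4: x^-=[-0.3754, -1.3524, -0.9999]  P^-=[0.4100 -0.0849 -0.1067; -0.0849 0.3316 0.0044; -0.1067 0.0044 0.5642]  S=[0.9900 0.0243 -0.0807; 0.0243 0.8286 0.0404; -0.0807 0.0404 0.8912]  K=[0.4259 -0.0024 -0.0140; -0.1146 0.3790 -0.0295; -0.1052 0.0340 0.6042]  nu=[2.7178, 0.7800, 2.1333]  x^+=[0.7505, -1.4310, 0.0295]  P^+=[0.2293 -0.0408 -0.0342; -0.0408 0.2024 -0.0158; -0.0342 -0.0158 0.2153]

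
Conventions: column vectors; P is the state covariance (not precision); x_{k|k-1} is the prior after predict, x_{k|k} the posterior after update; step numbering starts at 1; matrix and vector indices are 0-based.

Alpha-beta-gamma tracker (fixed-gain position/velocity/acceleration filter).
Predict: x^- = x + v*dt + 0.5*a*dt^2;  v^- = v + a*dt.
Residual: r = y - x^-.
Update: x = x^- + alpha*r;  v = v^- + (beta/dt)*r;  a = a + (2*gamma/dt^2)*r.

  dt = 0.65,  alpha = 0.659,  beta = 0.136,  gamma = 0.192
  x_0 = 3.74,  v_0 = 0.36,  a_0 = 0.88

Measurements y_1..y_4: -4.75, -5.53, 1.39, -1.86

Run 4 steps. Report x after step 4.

x_post = -4.0214

step 1: x_pred=4.1599  r=-8.9099  x^+=-1.7117  v^+=-0.9322  a^+=-7.2180
step 2: x_pred=-3.8425  r=-1.6875  x^+=-4.9546  v^+=-5.9770  a^+=-8.7517
step 3: x_pred=-10.6884  r=12.0784  x^+=-2.7287  v^+=-9.1385  a^+=2.2260
step 4: x_pred=-8.1985  r=6.3385  x^+=-4.0214  v^+=-6.3653  a^+=7.9869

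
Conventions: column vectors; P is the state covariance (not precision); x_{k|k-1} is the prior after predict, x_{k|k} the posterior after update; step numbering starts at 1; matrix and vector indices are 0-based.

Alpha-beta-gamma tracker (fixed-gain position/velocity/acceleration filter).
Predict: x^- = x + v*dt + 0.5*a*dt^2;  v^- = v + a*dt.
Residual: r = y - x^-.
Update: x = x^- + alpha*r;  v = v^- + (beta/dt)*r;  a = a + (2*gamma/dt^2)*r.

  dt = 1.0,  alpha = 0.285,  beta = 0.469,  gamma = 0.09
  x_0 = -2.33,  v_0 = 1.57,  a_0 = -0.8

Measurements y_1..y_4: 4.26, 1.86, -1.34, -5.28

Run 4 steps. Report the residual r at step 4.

step 1: x_pred=-1.1600  r=5.4200  x^+=0.3847  v^+=3.3120  a^+=0.1756
step 2: x_pred=3.7845  r=-1.9245  x^+=3.2360  v^+=2.5850  a^+=-0.1708
step 3: x_pred=5.7356  r=-7.0756  x^+=3.7191  v^+=-0.9043  a^+=-1.4444
step 4: x_pred=2.0926  r=-7.3726  x^+=-0.0086  v^+=-5.8064  a^+=-2.7715

resid = -7.3726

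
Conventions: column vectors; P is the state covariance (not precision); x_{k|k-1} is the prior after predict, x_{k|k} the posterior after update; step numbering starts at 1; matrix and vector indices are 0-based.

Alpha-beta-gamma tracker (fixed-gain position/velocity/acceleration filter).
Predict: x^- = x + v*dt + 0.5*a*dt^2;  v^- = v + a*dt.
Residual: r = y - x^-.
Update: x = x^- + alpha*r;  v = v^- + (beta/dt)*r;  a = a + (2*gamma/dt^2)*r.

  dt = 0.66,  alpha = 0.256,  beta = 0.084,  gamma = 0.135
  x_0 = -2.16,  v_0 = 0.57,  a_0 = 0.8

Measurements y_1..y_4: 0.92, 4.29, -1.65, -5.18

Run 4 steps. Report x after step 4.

step 1: x_pred=-1.6096  r=2.5296  x^+=-0.9620  v^+=1.4199  a^+=2.3679
step 2: x_pred=0.4909  r=3.7991  x^+=1.4635  v^+=3.4663  a^+=4.7227
step 3: x_pred=4.7798  r=-6.4298  x^+=3.1338  v^+=5.7649  a^+=0.7373
step 4: x_pred=7.0992  r=-12.2792  x^+=3.9558  v^+=4.6887  a^+=-6.8738

x_post = 3.9558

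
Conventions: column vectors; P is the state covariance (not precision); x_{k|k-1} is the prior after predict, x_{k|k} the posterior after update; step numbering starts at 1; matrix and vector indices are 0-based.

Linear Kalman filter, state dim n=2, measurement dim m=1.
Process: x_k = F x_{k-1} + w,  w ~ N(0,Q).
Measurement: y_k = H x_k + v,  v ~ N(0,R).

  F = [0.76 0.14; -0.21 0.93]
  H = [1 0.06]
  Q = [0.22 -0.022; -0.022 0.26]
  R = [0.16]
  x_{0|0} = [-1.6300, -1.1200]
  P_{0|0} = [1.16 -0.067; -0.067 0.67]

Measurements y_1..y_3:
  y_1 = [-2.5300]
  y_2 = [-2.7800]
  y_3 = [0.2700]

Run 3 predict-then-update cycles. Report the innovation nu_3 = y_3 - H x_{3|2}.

innov = [2.1468]

step 1: x^-=[-1.3956, -0.6993]  P^-=[0.8889 -0.1653; -0.1653 0.9168]  S=[1.0324]  K=[0.8514; -0.1068]  nu=[-1.0924]  x^+=[-2.3257, -0.5826]  P^+=[0.1405 -0.0714; -0.0714 0.9050]
step 2: x^-=[-1.8491, -0.0534]  P^-=[0.3037 0.0250; 0.0250 1.0768]  S=[0.4706]  K=[0.6486; 0.1905]  nu=[-0.9277]  x^+=[-2.4508, -0.2302]  P^+=[0.1058 -0.0331; -0.0331 1.0598]
step 3: x^-=[-1.8948, 0.3006]  P^-=[0.2948 0.0767; 0.0767 1.1942]  S=[0.4683]  K=[0.6393; 0.3167]  nu=[2.1468]  x^+=[-0.5223, 0.9806]  P^+=[0.1034 -0.0182; -0.0182 1.1472]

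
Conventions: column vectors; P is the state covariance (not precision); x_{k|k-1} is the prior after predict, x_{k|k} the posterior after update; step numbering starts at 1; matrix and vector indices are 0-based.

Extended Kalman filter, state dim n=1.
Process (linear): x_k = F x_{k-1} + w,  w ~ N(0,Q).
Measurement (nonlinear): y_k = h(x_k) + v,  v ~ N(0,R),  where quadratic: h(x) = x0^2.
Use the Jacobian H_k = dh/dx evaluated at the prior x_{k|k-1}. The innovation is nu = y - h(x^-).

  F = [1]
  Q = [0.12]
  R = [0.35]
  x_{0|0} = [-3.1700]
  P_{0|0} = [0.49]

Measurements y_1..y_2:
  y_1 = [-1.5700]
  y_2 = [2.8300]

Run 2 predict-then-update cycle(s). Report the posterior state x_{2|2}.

x_post = [-1.6241]

step 1: x^-=[-3.1700]  P^-=[0.6100]  H_jac=[-6.3400]  S=[24.8693]  K=[-0.1555]  nu=[-11.6189]  x^+=[-1.3632]  P^+=[0.0086]
step 2: x^-=[-1.3632]  P^-=[0.1286]  H_jac=[-2.7263]  S=[1.3057]  K=[-0.2685]  nu=[0.9718]  x^+=[-1.6241]  P^+=[0.0345]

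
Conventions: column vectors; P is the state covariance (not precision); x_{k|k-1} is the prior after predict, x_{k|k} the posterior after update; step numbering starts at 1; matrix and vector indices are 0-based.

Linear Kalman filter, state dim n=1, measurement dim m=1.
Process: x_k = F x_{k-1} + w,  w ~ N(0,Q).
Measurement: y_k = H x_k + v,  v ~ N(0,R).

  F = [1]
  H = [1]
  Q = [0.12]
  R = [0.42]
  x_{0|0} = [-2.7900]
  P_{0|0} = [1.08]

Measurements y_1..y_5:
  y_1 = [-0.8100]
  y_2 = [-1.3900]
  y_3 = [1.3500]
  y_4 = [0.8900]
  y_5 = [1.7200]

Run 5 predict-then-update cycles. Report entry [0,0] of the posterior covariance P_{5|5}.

P_post[0,0] = 0.1739

step 1: x^-=[-2.7900]  P^-=[1.2000]  S=[1.6200]  K=[0.7407]  nu=[1.9800]  x^+=[-1.3233]  P^+=[0.3111]
step 2: x^-=[-1.3233]  P^-=[0.4311]  S=[0.8511]  K=[0.5065]  nu=[-0.0667]  x^+=[-1.3571]  P^+=[0.2127]
step 3: x^-=[-1.3571]  P^-=[0.3327]  S=[0.7527]  K=[0.4420]  nu=[2.7071]  x^+=[-0.1605]  P^+=[0.1857]
step 4: x^-=[-0.1605]  P^-=[0.3057]  S=[0.7257]  K=[0.4212]  nu=[1.0505]  x^+=[0.2820]  P^+=[0.1769]
step 5: x^-=[0.2820]  P^-=[0.2969]  S=[0.7169]  K=[0.4142]  nu=[1.4380]  x^+=[0.8776]  P^+=[0.1739]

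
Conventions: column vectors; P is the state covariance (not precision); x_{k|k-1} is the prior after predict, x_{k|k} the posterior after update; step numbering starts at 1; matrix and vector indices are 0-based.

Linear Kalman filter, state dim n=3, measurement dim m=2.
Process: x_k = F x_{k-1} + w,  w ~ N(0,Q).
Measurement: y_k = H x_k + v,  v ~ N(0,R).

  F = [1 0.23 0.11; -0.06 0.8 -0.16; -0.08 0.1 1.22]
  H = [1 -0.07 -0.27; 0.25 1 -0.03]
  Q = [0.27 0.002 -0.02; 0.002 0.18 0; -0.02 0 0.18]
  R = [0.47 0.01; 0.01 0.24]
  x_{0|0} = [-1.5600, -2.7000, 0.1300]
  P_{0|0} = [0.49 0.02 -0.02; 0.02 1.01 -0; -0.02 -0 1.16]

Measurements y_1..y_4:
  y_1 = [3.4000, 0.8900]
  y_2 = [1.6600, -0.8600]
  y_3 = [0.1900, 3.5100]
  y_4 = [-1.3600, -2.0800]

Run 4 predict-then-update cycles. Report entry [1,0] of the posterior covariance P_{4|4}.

P_post[1,0] = -0.1618

step 1: x^-=[-2.1667, -2.0872, 0.0134]  P^-=[0.8323 0.1571 0.0971; 0.1571 0.8556 -0.1435; 0.0971 -0.1435 1.9234]  S=[1.3668 0.3571; 0.3571 1.2350]  K=[0.5463 0.1354; -0.0982 0.7564; -0.2857 -0.0606]  nu=[5.4242, 3.5193]  x^+=[1.2730, 0.0425, -1.7497]  P^+=[0.3489 -0.0389 0.3462; -0.0389 0.1888 -0.0501; 0.3462 -0.0501 1.7949]
step 2: x^-=[1.0903, 0.2375, -2.2322]  P^-=[0.7063 -0.1066 0.5989; -0.1066 0.3712 -0.3999; 0.5989 -0.3999 2.7764]  S=[1.0570 0.1271; 0.1271 0.6196]  K=[0.5252 -0.0238; -0.0948 0.5950; -0.0528 -0.5274]  nu=[-0.0164, -1.4371]  x^+=[1.1159, -0.6159, -1.4735]  P^+=[0.4176 -0.0852 0.6554; -0.0852 0.1567 -0.2131; 0.6554 -0.2131 2.5941]
step 3: x^-=[0.8121, -0.3239, -1.9485]  P^-=[0.8215 -0.2270 1.0231; -0.2270 0.4236 -0.7301; 1.0231 -0.7301 3.8667]  S=[1.0272 0.0899; 0.0899 0.6334]  K=[0.5605 -0.1621; -0.1130 0.6298; 0.1123 -0.9479]  nu=[-1.1709, 3.5724]  x^+=[-0.4232, 2.0583, -5.4665]  P^+=[0.4985 -0.1306 0.9105; -0.1306 0.1720 -0.3549; 0.9105 -0.3549 3.3038]
step 4: x^-=[-0.5511, 2.5467, -6.4294]  P^-=[0.9398 -0.3269 1.3761; -0.3269 0.4973 -1.0153; 1.3761 -1.0153 4.8400]  S=[1.0294 0.0660; 0.0660 0.6772]  K=[0.5906 -0.2543; -0.1281 0.6711; 0.2149 -1.2265]  nu=[-2.3666, -4.6818]  x^+=[-0.7582, -0.2922, -1.1958]  P^+=[0.5568 -0.1618 1.0856; -0.1618 0.1867 -0.4494; 1.0856 -0.4494 3.8084]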